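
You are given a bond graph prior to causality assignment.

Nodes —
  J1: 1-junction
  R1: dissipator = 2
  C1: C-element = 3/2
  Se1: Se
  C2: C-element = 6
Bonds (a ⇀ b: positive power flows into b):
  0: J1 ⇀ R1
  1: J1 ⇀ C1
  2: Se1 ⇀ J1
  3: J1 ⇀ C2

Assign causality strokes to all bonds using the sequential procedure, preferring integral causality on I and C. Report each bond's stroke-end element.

β2 stroke→J1  (Se1 (Se) sets effort on bond)
β1 stroke→J1  (C1 outputs effort q/C1)
β3 stroke→J1  (C2 outputs effort q/C2)
β0 stroke→R1  (J1: last free bond brings flow in)

β0 stroke→R1
β1 stroke→J1
β2 stroke→J1
β3 stroke→J1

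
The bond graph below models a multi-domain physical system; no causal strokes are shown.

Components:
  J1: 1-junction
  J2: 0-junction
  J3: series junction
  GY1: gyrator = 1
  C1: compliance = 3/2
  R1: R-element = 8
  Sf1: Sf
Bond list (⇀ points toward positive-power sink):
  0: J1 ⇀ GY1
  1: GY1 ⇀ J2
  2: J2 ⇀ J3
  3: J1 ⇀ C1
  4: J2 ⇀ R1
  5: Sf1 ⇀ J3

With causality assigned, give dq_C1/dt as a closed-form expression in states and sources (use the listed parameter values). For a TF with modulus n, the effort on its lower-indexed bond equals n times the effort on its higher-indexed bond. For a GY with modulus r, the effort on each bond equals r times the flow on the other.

β5 stroke→Sf1  (source Sf1 imposes f)
β2 stroke→J3  (common-f at J3 fixed by 5)
β3 stroke→J1  (C1 integral (e out))
β0 stroke→GY1  (closing 1-jn rule on J1)
β1 stroke→GY1  (GY1 both-in/both-out from 0)
β4 stroke→J2  (closing 0-jn rule on J2)

dq_C1/dt = -8*F_Sf1 - 16*q_C1/3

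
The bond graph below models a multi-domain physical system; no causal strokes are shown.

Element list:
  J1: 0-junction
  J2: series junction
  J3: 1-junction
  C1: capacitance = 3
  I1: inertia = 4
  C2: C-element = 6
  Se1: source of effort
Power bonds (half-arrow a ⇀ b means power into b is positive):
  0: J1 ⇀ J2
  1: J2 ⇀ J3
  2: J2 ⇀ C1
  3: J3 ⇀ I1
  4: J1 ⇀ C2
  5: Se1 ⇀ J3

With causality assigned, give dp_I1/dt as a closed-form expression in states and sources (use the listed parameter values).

dp_I1/dt = E_Se1 - q_C1/3 + q_C2/6

#5 stroke→J3  (source Se1 imposes e)
#2 stroke→J2  (C1: C, integral causality)
#3 stroke→I1  (I1: I, integral causality)
#1 stroke→J3  (J3 flow already set via bond 3)
#0 stroke→J2  (J2 flow already set via bond 1)
#4 stroke→J1  (only one effort-in slot at J1)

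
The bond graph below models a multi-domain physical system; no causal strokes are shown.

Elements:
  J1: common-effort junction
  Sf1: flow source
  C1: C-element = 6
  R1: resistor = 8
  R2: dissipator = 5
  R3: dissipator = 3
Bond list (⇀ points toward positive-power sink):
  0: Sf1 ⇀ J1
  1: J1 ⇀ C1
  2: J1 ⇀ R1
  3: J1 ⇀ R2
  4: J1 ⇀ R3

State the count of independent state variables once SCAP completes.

1  (C1 all integral)

β0 stroke at Sf1  (source Sf1 imposes f)
β1 stroke at J1  (C1: C, integral causality)
β2 stroke at R1  (common-e at J1 fixed by 1)
β3 stroke at R2  (0-jn J1 has e-setter on 1)
β4 stroke at R3  (J1 effort already set via bond 1)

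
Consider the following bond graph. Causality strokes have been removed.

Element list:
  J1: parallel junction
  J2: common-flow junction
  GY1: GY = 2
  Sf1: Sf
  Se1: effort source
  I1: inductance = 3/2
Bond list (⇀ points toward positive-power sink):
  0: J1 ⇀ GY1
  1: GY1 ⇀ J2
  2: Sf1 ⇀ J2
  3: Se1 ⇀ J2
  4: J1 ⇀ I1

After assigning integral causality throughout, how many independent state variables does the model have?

#2 stroke at Sf1  (Sf1 (Sf) sets flow on bond)
#3 stroke at J2  (Se1 fixes effort; stroke away)
#1 stroke at J2  (common-f at J2 fixed by 2)
#0 stroke at J1  (GY1 both-in/both-out from 1)
#4 stroke at I1  (J1: bond 0 brought effort, rest push out)

1  (I1 all integral)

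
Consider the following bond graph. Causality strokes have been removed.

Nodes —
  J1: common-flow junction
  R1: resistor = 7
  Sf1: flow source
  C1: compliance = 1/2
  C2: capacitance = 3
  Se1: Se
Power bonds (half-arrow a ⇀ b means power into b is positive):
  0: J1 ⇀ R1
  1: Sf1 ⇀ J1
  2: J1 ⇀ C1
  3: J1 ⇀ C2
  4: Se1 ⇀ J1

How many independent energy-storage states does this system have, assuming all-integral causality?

β1 stroke→Sf1  (source Sf1 imposes f)
β4 stroke→J1  (Se1 (Se) sets effort on bond)
β0 stroke→J1  (J1 flow already set via bond 1)
β2 stroke→J1  (J1 flow already set via bond 1)
β3 stroke→J1  (common-f at J1 fixed by 1)

2  (C1, C2 all integral)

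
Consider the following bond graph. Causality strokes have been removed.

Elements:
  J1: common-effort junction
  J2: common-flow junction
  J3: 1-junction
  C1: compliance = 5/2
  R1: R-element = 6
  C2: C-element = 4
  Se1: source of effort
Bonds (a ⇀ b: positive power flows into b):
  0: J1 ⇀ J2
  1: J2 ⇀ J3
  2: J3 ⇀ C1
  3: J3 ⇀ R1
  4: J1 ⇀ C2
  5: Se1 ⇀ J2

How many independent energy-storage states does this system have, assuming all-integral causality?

2  (C1, C2 all integral)

bond 5 stroke at J2  (Se1: effort source, stroke at far end)
bond 2 stroke at J3  (C1: C, integral causality)
bond 4 stroke at J1  (C2 outputs effort q/C2)
bond 0 stroke at J2  (common-e at J1 fixed by 4)
bond 1 stroke at J3  (only one flow-in slot at J2)
bond 3 stroke at R1  (only one flow-in slot at J3)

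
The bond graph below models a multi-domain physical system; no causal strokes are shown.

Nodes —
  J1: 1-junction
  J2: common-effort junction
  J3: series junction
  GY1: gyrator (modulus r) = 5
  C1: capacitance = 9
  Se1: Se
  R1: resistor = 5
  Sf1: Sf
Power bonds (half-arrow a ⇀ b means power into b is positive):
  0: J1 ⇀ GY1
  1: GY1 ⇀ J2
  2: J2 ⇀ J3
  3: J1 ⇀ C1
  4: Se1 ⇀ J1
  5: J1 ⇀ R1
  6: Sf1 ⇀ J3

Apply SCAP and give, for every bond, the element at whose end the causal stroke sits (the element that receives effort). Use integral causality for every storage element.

bond 4 stroke at J1  (Se1 fixes effort; stroke away)
bond 6 stroke at Sf1  (source Sf1 imposes f)
bond 2 stroke at J3  (1-jn J3 has f-setter on 6)
bond 1 stroke at J2  (J2 needs exactly one e-in)
bond 0 stroke at J1  (GY GY1: same side as bond 1)
bond 3 stroke at J1  (C1 integral (e out))
bond 5 stroke at R1  (J1 needs exactly one f-in)

b0 |J1
b1 |J2
b2 |J3
b3 |J1
b4 |J1
b5 |R1
b6 |Sf1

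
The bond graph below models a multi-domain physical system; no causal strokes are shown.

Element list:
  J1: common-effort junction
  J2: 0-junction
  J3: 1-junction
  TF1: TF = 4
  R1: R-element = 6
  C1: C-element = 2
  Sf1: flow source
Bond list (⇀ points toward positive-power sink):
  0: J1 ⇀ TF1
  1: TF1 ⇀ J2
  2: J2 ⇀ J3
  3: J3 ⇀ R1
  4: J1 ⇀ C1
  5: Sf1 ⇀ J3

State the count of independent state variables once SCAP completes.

1  (C1 all integral)

β5 |Sf1  (Sf1: flow source, stroke at near end)
β2 |J3  (J3 flow already set via bond 5)
β3 |J3  (J3: bond 5 brought flow, rest push out)
β1 |J2  (only one effort-in slot at J2)
β0 |TF1  (TF1 one-in-one-out from 1)
β4 |J1  (J1 needs exactly one e-in)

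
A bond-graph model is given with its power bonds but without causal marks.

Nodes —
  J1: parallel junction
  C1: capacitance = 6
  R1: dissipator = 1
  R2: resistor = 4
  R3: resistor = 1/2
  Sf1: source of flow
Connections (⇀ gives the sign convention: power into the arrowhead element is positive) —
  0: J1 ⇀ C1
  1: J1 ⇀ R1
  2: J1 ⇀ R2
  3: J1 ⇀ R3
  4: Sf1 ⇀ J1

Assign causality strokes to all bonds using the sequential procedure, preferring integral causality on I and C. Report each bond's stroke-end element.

#0 stroke→J1
#1 stroke→R1
#2 stroke→R2
#3 stroke→R3
#4 stroke→Sf1

bond 4 →Sf1  (Sf1 fixes flow; stroke at Sf1)
bond 0 →J1  (C1: C, integral causality)
bond 1 →R1  (0-jn J1 has e-setter on 0)
bond 2 →R2  (common-e at J1 fixed by 0)
bond 3 →R3  (0-jn J1 has e-setter on 0)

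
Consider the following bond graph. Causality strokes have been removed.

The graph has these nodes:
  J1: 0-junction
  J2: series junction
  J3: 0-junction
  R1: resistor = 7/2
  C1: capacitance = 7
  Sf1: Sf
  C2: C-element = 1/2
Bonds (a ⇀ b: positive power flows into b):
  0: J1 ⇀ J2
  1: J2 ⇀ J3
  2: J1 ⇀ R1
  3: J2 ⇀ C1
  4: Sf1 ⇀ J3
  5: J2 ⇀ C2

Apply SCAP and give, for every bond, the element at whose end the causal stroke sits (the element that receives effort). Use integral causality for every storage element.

#4 stroke at Sf1  (source Sf1 imposes f)
#1 stroke at J3  (J3 needs exactly one e-in)
#0 stroke at J2  (J2 flow already set via bond 1)
#3 stroke at J2  (J2: bond 1 brought flow, rest push out)
#5 stroke at J2  (common-f at J2 fixed by 1)
#2 stroke at J1  (closing 0-jn rule on J1)

β0 →J2
β1 →J3
β2 →J1
β3 →J2
β4 →Sf1
β5 →J2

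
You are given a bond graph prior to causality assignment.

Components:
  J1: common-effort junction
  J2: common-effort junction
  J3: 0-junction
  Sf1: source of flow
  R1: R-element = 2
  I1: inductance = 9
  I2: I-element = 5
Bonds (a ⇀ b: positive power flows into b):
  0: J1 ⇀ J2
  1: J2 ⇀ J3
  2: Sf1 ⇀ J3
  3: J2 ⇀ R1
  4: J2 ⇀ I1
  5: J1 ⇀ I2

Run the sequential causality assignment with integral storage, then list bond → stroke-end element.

bond 0 stroke→J1
bond 1 stroke→J3
bond 2 stroke→Sf1
bond 3 stroke→J2
bond 4 stroke→I1
bond 5 stroke→I2

β2 |Sf1  (Sf1 fixes flow; stroke at Sf1)
β1 |J3  (J3 needs exactly one e-in)
β4 |I1  (I1: I, integral causality)
β5 |I2  (prefer integral on I2)
β0 |J1  (closing 0-jn rule on J1)
β3 |J2  (closing 0-jn rule on J2)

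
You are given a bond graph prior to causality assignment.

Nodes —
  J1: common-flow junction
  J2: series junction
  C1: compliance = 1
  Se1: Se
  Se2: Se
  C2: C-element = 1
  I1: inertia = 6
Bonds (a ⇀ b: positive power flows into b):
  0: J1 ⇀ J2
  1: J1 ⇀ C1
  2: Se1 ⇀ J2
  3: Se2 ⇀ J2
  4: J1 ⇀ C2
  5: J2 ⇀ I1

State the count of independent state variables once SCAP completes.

b2 stroke→J2  (Se1: effort source, stroke at far end)
b3 stroke→J2  (Se2 fixes effort; stroke away)
b1 stroke→J1  (prefer integral on C1)
b4 stroke→J1  (C2: C, integral causality)
b0 stroke→J2  (only one flow-in slot at J1)
b5 stroke→I1  (J2 needs exactly one f-in)

3  (C1, C2, I1 all integral)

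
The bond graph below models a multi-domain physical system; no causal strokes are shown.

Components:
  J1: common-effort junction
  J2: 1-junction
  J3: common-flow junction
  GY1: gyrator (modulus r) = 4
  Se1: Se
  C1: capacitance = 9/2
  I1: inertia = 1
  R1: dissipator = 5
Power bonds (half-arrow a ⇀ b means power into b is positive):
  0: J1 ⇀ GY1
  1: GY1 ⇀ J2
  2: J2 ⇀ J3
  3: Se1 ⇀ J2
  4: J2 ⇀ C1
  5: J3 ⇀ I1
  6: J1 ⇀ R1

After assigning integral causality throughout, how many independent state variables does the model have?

2  (C1, I1 all integral)

b3 stroke→J2  (Se1 (Se) sets effort on bond)
b4 stroke→J2  (C1: C, integral causality)
b5 stroke→I1  (prefer integral on I1)
b2 stroke→J3  (common-f at J3 fixed by 5)
b1 stroke→J2  (1-jn J2 has f-setter on 2)
b0 stroke→J1  (GY1 both-in/both-out from 1)
b6 stroke→R1  (0-jn J1 has e-setter on 0)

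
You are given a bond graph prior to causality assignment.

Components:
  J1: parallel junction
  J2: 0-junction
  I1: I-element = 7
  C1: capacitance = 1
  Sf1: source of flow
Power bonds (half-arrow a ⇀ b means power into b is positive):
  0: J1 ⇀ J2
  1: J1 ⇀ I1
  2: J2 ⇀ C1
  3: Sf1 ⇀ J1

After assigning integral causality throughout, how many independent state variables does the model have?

β3 stroke at Sf1  (Sf1 fixes flow; stroke at Sf1)
β1 stroke at I1  (prefer integral on I1)
β0 stroke at J1  (J1 needs exactly one e-in)
β2 stroke at J2  (only one effort-in slot at J2)

2  (C1, I1 all integral)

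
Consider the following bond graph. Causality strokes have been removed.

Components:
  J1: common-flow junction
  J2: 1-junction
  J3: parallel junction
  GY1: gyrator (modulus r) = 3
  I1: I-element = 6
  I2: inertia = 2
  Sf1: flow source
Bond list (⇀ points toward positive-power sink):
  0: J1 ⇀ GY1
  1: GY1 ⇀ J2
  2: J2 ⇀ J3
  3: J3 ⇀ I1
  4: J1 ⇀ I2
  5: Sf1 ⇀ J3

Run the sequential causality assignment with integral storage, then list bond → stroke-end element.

#5 stroke at Sf1  (Sf1 fixes flow; stroke at Sf1)
#3 stroke at I1  (I1 integral (f out))
#2 stroke at J3  (closing 0-jn rule on J3)
#1 stroke at J2  (J2: bond 2 brought flow, rest push out)
#0 stroke at J1  (GY1 both-in/both-out from 1)
#4 stroke at I2  (J1 needs exactly one f-in)

β0 stroke→J1
β1 stroke→J2
β2 stroke→J3
β3 stroke→I1
β4 stroke→I2
β5 stroke→Sf1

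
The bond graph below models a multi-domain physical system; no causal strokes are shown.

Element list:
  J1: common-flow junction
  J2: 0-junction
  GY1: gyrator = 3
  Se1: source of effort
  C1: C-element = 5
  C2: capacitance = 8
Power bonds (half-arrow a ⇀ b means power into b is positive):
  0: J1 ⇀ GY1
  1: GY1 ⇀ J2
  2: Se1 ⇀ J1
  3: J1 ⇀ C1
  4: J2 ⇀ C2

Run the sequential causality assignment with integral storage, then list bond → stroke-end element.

#2 stroke→J1  (Se1: effort source, stroke at far end)
#3 stroke→J1  (C1 outputs effort q/C1)
#0 stroke→GY1  (closing 1-jn rule on J1)
#1 stroke→GY1  (GY GY1: same side as bond 0)
#4 stroke→J2  (only one effort-in slot at J2)

bond 0 →GY1
bond 1 →GY1
bond 2 →J1
bond 3 →J1
bond 4 →J2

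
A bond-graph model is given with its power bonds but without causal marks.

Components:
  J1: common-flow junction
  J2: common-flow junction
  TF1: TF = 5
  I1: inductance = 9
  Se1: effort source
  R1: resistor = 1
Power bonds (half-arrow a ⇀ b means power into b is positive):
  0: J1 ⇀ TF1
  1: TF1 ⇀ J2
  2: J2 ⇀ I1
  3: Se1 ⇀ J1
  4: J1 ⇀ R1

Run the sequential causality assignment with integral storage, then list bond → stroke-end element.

b0 →TF1
b1 →J2
b2 →I1
b3 →J1
b4 →J1

β3 stroke at J1  (source Se1 imposes e)
β2 stroke at I1  (I1 integral (f out))
β1 stroke at J2  (1-jn J2 has f-setter on 2)
β0 stroke at TF1  (TF1: transformer flips bond 1)
β4 stroke at J1  (J1: bond 0 brought flow, rest push out)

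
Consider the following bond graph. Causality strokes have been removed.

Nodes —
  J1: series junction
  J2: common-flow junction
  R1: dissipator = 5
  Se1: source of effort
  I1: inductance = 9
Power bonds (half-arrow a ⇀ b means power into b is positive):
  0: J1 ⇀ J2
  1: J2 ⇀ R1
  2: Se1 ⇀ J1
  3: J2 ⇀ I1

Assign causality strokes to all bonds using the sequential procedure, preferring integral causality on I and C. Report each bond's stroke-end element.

b2 |J1  (Se1: effort source, stroke at far end)
b0 |J2  (only one flow-in slot at J1)
b3 |I1  (I1 outputs flow p/I1)
b1 |J2  (J2 flow already set via bond 3)

bond 0 stroke→J2
bond 1 stroke→J2
bond 2 stroke→J1
bond 3 stroke→I1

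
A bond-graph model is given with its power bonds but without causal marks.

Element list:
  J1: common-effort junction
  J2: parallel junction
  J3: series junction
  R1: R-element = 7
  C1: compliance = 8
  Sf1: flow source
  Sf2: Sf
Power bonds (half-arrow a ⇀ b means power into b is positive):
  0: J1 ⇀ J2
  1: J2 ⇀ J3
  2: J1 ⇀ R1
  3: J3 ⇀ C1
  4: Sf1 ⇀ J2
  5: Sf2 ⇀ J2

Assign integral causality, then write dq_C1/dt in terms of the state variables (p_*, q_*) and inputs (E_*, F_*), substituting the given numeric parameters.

b4 →Sf1  (Sf1 fixes flow; stroke at Sf1)
b5 →Sf2  (source Sf2 imposes f)
b3 →J3  (prefer integral on C1)
b1 →J2  (closing 1-jn rule on J3)
b0 →J1  (J2 effort already set via bond 1)
b2 →R1  (J1 effort already set via bond 0)

dq_C1/dt = F_Sf1 + F_Sf2 - q_C1/56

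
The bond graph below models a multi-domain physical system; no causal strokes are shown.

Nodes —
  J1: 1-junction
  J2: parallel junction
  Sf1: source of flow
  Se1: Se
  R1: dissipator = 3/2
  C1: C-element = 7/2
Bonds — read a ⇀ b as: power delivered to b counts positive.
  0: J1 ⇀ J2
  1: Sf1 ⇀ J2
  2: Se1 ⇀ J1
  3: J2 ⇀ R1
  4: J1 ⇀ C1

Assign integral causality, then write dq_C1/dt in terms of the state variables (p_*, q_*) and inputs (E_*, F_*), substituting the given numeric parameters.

dq_C1/dt = 2*E_Se1/3 - F_Sf1 - 4*q_C1/21

b1 |Sf1  (Sf1 fixes flow; stroke at Sf1)
b2 |J1  (source Se1 imposes e)
b4 |J1  (C1 integral (e out))
b0 |J2  (J1 needs exactly one f-in)
b3 |R1  (common-e at J2 fixed by 0)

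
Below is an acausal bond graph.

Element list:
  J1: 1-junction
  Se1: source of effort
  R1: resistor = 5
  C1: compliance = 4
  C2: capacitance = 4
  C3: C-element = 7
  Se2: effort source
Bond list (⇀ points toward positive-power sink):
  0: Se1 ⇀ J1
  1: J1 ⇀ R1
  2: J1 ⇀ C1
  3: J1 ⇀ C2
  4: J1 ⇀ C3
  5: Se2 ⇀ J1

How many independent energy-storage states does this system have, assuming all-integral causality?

3  (C1, C2, C3 all integral)

#0 stroke at J1  (source Se1 imposes e)
#5 stroke at J1  (Se2: effort source, stroke at far end)
#2 stroke at J1  (C1 outputs effort q/C1)
#3 stroke at J1  (prefer integral on C2)
#4 stroke at J1  (C3: C, integral causality)
#1 stroke at R1  (J1: last free bond brings flow in)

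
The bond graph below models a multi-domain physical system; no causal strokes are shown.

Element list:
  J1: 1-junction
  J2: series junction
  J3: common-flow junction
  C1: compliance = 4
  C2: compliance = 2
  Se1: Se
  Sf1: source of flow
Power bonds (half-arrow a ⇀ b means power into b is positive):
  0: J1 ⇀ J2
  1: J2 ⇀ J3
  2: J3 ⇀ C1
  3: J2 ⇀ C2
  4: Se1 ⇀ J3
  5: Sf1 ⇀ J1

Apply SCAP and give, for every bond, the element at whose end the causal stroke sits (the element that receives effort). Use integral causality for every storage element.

β0 →J1
β1 →J2
β2 →J3
β3 →J2
β4 →J3
β5 →Sf1

bond 4 |J3  (source Se1 imposes e)
bond 5 |Sf1  (Sf1: flow source, stroke at near end)
bond 0 |J1  (J1: bond 5 brought flow, rest push out)
bond 1 |J2  (J2: bond 0 brought flow, rest push out)
bond 3 |J2  (J2: bond 0 brought flow, rest push out)
bond 2 |J3  (J3 flow already set via bond 1)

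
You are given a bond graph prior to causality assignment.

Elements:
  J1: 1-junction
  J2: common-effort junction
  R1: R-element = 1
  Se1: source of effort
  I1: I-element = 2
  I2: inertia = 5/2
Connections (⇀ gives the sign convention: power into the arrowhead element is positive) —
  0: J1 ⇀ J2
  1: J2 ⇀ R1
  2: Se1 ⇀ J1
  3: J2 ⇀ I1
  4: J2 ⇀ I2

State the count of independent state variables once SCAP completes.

bond 2 →J1  (Se1 (Se) sets effort on bond)
bond 0 →J2  (only one flow-in slot at J1)
bond 1 →R1  (common-e at J2 fixed by 0)
bond 3 →I1  (0-jn J2 has e-setter on 0)
bond 4 →I2  (J2 effort already set via bond 0)

2  (I1, I2 all integral)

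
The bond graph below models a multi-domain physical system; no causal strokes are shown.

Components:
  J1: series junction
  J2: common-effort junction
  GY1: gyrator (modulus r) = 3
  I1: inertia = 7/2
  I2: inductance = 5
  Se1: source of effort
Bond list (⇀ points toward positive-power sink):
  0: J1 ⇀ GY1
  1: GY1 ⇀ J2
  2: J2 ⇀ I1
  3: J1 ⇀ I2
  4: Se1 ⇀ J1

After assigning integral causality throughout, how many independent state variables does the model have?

2  (I1, I2 all integral)

β4 →J1  (Se1 fixes effort; stroke away)
β2 →I1  (I1 outputs flow p/I1)
β1 →J2  (only one effort-in slot at J2)
β0 →J1  (GY GY1: same side as bond 1)
β3 →I2  (closing 1-jn rule on J1)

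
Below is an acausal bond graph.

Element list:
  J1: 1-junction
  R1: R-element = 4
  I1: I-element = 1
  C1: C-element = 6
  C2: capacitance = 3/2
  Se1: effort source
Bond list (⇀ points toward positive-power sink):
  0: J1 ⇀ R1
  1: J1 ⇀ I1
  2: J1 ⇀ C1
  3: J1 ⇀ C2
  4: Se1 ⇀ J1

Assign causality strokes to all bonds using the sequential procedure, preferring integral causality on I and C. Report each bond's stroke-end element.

β4 →J1  (Se1 fixes effort; stroke away)
β1 →I1  (I1 outputs flow p/I1)
β0 →J1  (1-jn J1 has f-setter on 1)
β2 →J1  (J1 flow already set via bond 1)
β3 →J1  (1-jn J1 has f-setter on 1)

β0 →J1
β1 →I1
β2 →J1
β3 →J1
β4 →J1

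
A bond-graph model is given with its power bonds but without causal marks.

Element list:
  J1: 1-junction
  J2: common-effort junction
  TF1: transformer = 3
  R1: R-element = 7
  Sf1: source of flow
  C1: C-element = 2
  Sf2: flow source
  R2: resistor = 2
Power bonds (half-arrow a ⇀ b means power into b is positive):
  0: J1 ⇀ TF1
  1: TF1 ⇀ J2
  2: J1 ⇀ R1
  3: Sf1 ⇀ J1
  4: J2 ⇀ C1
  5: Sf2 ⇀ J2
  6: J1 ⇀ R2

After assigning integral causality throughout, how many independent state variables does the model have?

bond 3 |Sf1  (source Sf1 imposes f)
bond 5 |Sf2  (Sf2 fixes flow; stroke at Sf2)
bond 0 |J1  (J1: bond 3 brought flow, rest push out)
bond 2 |J1  (J1: bond 3 brought flow, rest push out)
bond 6 |J1  (J1 flow already set via bond 3)
bond 1 |TF1  (through TF1, causality passes straight; one stroke at TF1)
bond 4 |J2  (J2: last free bond brings effort in)

1  (C1 all integral)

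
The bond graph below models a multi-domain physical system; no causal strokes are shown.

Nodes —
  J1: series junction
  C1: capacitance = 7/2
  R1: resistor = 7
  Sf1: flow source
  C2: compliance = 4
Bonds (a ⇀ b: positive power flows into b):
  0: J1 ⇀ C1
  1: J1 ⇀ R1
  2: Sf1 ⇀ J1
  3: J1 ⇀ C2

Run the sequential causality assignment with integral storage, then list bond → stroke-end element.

bond 0 stroke at J1
bond 1 stroke at J1
bond 2 stroke at Sf1
bond 3 stroke at J1

bond 2 stroke→Sf1  (source Sf1 imposes f)
bond 0 stroke→J1  (J1 flow already set via bond 2)
bond 1 stroke→J1  (common-f at J1 fixed by 2)
bond 3 stroke→J1  (J1 flow already set via bond 2)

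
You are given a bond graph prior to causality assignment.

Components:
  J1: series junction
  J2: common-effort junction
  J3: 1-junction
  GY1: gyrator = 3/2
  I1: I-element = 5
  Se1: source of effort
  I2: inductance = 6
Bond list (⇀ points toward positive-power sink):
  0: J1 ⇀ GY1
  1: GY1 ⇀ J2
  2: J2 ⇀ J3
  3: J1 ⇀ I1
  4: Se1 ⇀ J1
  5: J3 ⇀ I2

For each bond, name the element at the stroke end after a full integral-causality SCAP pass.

#4 stroke→J1  (source Se1 imposes e)
#3 stroke→I1  (prefer integral on I1)
#0 stroke→J1  (J1: bond 3 brought flow, rest push out)
#1 stroke→J2  (GY GY1: same side as bond 0)
#2 stroke→J3  (J2 effort already set via bond 1)
#5 stroke→I2  (J3 needs exactly one f-in)

b0 →J1
b1 →J2
b2 →J3
b3 →I1
b4 →J1
b5 →I2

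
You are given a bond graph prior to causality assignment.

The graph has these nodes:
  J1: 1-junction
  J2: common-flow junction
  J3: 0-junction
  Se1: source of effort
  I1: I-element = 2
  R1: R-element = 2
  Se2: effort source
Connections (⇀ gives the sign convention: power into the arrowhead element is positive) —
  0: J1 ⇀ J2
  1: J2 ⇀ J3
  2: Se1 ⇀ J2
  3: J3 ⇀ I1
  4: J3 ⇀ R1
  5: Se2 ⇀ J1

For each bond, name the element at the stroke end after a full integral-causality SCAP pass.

#2 stroke at J2  (source Se1 imposes e)
#5 stroke at J1  (Se2 fixes effort; stroke away)
#0 stroke at J2  (closing 1-jn rule on J1)
#1 stroke at J3  (only one flow-in slot at J2)
#3 stroke at I1  (J3: bond 1 brought effort, rest push out)
#4 stroke at R1  (common-e at J3 fixed by 1)

bond 0 stroke→J2
bond 1 stroke→J3
bond 2 stroke→J2
bond 3 stroke→I1
bond 4 stroke→R1
bond 5 stroke→J1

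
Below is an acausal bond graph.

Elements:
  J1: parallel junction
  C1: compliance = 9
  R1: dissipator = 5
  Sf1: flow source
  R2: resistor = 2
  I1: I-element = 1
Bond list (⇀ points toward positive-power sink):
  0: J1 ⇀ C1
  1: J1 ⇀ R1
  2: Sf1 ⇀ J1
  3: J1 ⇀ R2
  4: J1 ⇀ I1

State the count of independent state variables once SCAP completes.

β2 |Sf1  (Sf1 fixes flow; stroke at Sf1)
β0 |J1  (C1 integral (e out))
β1 |R1  (0-jn J1 has e-setter on 0)
β3 |R2  (0-jn J1 has e-setter on 0)
β4 |I1  (common-e at J1 fixed by 0)

2  (C1, I1 all integral)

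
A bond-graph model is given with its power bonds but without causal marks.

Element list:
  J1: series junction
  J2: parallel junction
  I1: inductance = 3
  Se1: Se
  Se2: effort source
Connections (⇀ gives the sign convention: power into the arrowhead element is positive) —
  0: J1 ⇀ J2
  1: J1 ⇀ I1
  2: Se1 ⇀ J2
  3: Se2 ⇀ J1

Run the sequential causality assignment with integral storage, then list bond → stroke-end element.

bond 2 |J2  (source Se1 imposes e)
bond 3 |J1  (Se2 (Se) sets effort on bond)
bond 0 |J1  (0-jn J2 has e-setter on 2)
bond 1 |I1  (J1 needs exactly one f-in)

β0 |J1
β1 |I1
β2 |J2
β3 |J1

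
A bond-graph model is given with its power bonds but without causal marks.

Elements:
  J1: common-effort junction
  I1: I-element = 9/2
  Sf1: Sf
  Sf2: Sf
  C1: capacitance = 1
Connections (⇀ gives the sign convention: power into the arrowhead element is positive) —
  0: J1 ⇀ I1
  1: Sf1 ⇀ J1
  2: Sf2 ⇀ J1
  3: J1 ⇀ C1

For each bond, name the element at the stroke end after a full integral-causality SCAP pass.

b1 →Sf1  (Sf1 fixes flow; stroke at Sf1)
b2 →Sf2  (source Sf2 imposes f)
b0 →I1  (prefer integral on I1)
b3 →J1  (closing 0-jn rule on J1)

bond 0 stroke→I1
bond 1 stroke→Sf1
bond 2 stroke→Sf2
bond 3 stroke→J1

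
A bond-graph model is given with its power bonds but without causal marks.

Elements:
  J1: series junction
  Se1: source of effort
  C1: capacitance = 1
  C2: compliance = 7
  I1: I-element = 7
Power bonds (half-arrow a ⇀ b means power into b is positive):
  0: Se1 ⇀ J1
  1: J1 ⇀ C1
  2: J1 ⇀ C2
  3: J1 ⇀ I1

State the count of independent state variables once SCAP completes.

3  (C1, C2, I1 all integral)

#0 stroke→J1  (Se1 (Se) sets effort on bond)
#1 stroke→J1  (C1 integral (e out))
#2 stroke→J1  (prefer integral on C2)
#3 stroke→I1  (J1: last free bond brings flow in)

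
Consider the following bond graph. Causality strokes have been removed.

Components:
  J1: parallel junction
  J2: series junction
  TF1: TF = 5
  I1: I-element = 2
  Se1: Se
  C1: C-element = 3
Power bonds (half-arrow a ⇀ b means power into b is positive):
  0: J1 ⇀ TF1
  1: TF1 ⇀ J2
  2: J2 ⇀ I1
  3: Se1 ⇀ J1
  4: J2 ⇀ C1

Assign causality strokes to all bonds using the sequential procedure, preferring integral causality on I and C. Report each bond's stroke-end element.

#3 →J1  (Se1 (Se) sets effort on bond)
#0 →TF1  (J1: bond 3 brought effort, rest push out)
#1 →J2  (TF1: transformer flips bond 0)
#2 →I1  (I1: I, integral causality)
#4 →J2  (J2: bond 2 brought flow, rest push out)

b0 |TF1
b1 |J2
b2 |I1
b3 |J1
b4 |J2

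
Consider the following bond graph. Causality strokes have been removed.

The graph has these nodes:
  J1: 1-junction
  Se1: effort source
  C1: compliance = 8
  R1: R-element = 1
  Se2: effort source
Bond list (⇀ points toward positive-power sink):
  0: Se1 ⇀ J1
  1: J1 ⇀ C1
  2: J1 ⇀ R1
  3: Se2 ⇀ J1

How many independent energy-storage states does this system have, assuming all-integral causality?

1  (C1 all integral)

b0 →J1  (Se1 (Se) sets effort on bond)
b3 →J1  (source Se2 imposes e)
b1 →J1  (C1 integral (e out))
b2 →R1  (only one flow-in slot at J1)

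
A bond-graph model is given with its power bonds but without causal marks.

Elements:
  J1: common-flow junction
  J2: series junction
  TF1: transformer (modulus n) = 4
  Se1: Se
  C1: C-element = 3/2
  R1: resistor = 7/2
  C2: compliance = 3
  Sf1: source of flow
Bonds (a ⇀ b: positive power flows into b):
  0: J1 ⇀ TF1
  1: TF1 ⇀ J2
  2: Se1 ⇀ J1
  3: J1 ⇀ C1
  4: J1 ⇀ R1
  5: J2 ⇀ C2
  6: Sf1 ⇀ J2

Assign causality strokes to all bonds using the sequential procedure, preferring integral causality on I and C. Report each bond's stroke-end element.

b0 stroke at TF1
b1 stroke at J2
b2 stroke at J1
b3 stroke at J1
b4 stroke at J1
b5 stroke at J2
b6 stroke at Sf1

bond 2 stroke→J1  (source Se1 imposes e)
bond 6 stroke→Sf1  (Sf1: flow source, stroke at near end)
bond 1 stroke→J2  (common-f at J2 fixed by 6)
bond 5 stroke→J2  (1-jn J2 has f-setter on 6)
bond 0 stroke→TF1  (TF1: transformer flips bond 1)
bond 3 stroke→J1  (J1: bond 0 brought flow, rest push out)
bond 4 stroke→J1  (J1 flow already set via bond 0)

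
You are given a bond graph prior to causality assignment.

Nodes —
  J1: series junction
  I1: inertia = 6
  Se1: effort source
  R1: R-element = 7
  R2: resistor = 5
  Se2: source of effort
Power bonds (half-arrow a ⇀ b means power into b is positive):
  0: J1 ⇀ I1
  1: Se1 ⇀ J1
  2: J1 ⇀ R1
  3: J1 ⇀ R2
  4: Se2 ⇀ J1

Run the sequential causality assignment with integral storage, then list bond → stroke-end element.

b1 →J1  (Se1 fixes effort; stroke away)
b4 →J1  (Se2 fixes effort; stroke away)
b0 →I1  (I1: I, integral causality)
b2 →J1  (common-f at J1 fixed by 0)
b3 →J1  (1-jn J1 has f-setter on 0)

bond 0 stroke at I1
bond 1 stroke at J1
bond 2 stroke at J1
bond 3 stroke at J1
bond 4 stroke at J1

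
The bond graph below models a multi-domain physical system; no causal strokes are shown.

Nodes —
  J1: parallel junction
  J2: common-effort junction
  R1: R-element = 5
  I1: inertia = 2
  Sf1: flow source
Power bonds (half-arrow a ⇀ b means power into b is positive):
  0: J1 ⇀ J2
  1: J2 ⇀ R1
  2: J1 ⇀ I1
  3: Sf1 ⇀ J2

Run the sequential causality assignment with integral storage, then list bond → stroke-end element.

bond 0 stroke→J1
bond 1 stroke→J2
bond 2 stroke→I1
bond 3 stroke→Sf1

b3 stroke at Sf1  (source Sf1 imposes f)
b2 stroke at I1  (I1: I, integral causality)
b0 stroke at J1  (J1 needs exactly one e-in)
b1 stroke at J2  (J2: last free bond brings effort in)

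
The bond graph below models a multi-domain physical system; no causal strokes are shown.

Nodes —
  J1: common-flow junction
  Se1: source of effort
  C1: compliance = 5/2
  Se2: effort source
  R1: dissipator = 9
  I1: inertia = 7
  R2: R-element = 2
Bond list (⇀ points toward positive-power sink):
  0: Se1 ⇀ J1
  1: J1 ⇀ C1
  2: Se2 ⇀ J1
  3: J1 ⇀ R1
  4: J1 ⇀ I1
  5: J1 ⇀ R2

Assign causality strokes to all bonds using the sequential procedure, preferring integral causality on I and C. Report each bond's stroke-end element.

#0 stroke at J1
#1 stroke at J1
#2 stroke at J1
#3 stroke at J1
#4 stroke at I1
#5 stroke at J1

b0 stroke→J1  (Se1 fixes effort; stroke away)
b2 stroke→J1  (Se2 fixes effort; stroke away)
b1 stroke→J1  (C1: C, integral causality)
b4 stroke→I1  (I1 integral (f out))
b3 stroke→J1  (J1: bond 4 brought flow, rest push out)
b5 stroke→J1  (J1: bond 4 brought flow, rest push out)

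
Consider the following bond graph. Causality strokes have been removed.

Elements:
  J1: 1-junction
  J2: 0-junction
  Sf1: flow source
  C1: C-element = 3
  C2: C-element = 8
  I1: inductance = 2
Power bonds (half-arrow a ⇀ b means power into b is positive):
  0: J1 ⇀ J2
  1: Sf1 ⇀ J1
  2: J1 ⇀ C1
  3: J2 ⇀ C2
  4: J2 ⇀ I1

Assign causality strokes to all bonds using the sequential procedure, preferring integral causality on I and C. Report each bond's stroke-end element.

bond 0 |J1
bond 1 |Sf1
bond 2 |J1
bond 3 |J2
bond 4 |I1

#1 |Sf1  (source Sf1 imposes f)
#0 |J1  (1-jn J1 has f-setter on 1)
#2 |J1  (J1 flow already set via bond 1)
#3 |J2  (C2: C, integral causality)
#4 |I1  (J2 effort already set via bond 3)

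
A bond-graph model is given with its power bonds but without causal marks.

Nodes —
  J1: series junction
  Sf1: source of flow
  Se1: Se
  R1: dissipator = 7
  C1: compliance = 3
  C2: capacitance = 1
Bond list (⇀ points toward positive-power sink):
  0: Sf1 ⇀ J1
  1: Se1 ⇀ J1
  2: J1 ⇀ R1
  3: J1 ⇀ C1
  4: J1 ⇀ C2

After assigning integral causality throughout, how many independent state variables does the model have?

#0 →Sf1  (source Sf1 imposes f)
#1 →J1  (Se1 (Se) sets effort on bond)
#2 →J1  (1-jn J1 has f-setter on 0)
#3 →J1  (J1 flow already set via bond 0)
#4 →J1  (J1: bond 0 brought flow, rest push out)

2  (C1, C2 all integral)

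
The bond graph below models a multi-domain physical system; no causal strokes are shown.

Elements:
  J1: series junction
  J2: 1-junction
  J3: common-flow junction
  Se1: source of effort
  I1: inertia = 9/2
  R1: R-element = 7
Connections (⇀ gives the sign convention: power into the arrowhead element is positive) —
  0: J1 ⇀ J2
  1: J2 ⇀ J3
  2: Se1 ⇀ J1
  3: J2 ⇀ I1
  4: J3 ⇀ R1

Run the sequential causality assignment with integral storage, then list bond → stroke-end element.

#2 stroke→J1  (source Se1 imposes e)
#0 stroke→J2  (closing 1-jn rule on J1)
#3 stroke→I1  (I1 outputs flow p/I1)
#1 stroke→J2  (common-f at J2 fixed by 3)
#4 stroke→J3  (common-f at J3 fixed by 1)

β0 stroke at J2
β1 stroke at J2
β2 stroke at J1
β3 stroke at I1
β4 stroke at J3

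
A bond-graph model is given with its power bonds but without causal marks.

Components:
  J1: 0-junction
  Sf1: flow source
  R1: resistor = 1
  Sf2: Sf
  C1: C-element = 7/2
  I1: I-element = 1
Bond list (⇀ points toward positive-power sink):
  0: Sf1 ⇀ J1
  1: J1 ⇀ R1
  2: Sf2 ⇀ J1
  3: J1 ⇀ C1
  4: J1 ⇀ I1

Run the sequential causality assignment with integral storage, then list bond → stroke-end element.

#0 →Sf1  (Sf1 (Sf) sets flow on bond)
#2 →Sf2  (Sf2 (Sf) sets flow on bond)
#3 →J1  (C1 integral (e out))
#1 →R1  (J1: bond 3 brought effort, rest push out)
#4 →I1  (J1: bond 3 brought effort, rest push out)

β0 stroke at Sf1
β1 stroke at R1
β2 stroke at Sf2
β3 stroke at J1
β4 stroke at I1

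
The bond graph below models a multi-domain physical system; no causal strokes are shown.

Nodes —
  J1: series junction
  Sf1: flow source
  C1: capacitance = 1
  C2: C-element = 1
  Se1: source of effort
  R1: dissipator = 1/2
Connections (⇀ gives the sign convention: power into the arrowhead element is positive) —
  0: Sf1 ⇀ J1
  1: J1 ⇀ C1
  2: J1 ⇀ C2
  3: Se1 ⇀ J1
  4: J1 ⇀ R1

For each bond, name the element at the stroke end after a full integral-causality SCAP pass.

#0 →Sf1
#1 →J1
#2 →J1
#3 →J1
#4 →J1

bond 0 stroke at Sf1  (Sf1 (Sf) sets flow on bond)
bond 3 stroke at J1  (Se1 fixes effort; stroke away)
bond 1 stroke at J1  (common-f at J1 fixed by 0)
bond 2 stroke at J1  (J1 flow already set via bond 0)
bond 4 stroke at J1  (J1 flow already set via bond 0)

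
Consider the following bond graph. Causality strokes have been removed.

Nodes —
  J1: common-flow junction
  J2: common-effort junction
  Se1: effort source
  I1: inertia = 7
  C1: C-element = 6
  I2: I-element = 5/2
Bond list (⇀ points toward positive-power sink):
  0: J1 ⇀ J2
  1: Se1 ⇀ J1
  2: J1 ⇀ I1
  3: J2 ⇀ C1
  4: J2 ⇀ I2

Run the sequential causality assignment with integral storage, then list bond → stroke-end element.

b0 |J1
b1 |J1
b2 |I1
b3 |J2
b4 |I2

b1 →J1  (Se1 (Se) sets effort on bond)
b2 →I1  (prefer integral on I1)
b0 →J1  (1-jn J1 has f-setter on 2)
b3 →J2  (C1 integral (e out))
b4 →I2  (J2: bond 3 brought effort, rest push out)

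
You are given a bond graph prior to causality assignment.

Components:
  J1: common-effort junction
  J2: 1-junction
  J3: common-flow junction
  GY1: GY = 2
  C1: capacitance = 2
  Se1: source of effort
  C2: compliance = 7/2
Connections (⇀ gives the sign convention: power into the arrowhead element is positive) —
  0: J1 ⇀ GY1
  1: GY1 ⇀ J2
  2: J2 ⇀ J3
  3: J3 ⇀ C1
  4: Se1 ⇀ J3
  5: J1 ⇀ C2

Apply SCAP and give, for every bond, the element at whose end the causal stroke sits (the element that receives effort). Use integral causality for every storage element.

#0 stroke at GY1
#1 stroke at GY1
#2 stroke at J2
#3 stroke at J3
#4 stroke at J3
#5 stroke at J1

β4 stroke→J3  (source Se1 imposes e)
β3 stroke→J3  (C1: C, integral causality)
β2 stroke→J2  (J3 needs exactly one f-in)
β1 stroke→GY1  (J2: last free bond brings flow in)
β0 stroke→GY1  (GY1: gyrator matches bond 1)
β5 stroke→J1  (closing 0-jn rule on J1)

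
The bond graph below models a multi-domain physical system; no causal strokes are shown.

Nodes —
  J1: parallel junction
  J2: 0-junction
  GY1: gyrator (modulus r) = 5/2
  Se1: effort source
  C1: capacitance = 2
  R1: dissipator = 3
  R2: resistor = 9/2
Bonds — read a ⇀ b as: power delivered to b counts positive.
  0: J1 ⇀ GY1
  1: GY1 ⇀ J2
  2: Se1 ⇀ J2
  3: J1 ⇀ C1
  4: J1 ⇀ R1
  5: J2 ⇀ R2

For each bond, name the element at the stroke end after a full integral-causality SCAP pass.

#2 stroke→J2  (source Se1 imposes e)
#1 stroke→GY1  (J2 effort already set via bond 2)
#5 stroke→R2  (J2: bond 2 brought effort, rest push out)
#0 stroke→GY1  (through GY1, causality inverts; strokes same side of GY1)
#3 stroke→J1  (C1: C, integral causality)
#4 stroke→R1  (0-jn J1 has e-setter on 3)

b0 →GY1
b1 →GY1
b2 →J2
b3 →J1
b4 →R1
b5 →R2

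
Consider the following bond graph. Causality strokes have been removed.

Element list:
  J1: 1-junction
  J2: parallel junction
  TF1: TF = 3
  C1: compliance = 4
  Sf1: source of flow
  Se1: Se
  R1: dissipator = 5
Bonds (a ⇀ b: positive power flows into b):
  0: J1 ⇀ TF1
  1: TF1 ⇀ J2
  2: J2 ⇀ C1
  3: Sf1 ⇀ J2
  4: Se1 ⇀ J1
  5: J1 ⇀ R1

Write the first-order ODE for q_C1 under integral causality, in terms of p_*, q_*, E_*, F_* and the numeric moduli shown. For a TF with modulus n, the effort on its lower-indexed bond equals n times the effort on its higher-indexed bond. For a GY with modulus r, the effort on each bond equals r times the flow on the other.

dq_C1/dt = 3*E_Se1/5 + F_Sf1 - 9*q_C1/20

bond 3 stroke→Sf1  (Sf1: flow source, stroke at near end)
bond 4 stroke→J1  (source Se1 imposes e)
bond 2 stroke→J2  (C1 integral (e out))
bond 1 stroke→TF1  (J2: bond 2 brought effort, rest push out)
bond 0 stroke→J1  (TF1: transformer flips bond 1)
bond 5 stroke→R1  (only one flow-in slot at J1)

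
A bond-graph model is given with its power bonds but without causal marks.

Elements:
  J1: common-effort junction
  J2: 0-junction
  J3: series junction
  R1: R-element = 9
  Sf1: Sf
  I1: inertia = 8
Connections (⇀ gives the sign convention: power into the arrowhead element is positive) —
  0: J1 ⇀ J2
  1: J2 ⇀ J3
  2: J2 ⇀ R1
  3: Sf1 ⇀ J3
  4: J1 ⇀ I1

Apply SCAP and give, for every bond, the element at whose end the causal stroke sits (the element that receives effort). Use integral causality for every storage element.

b3 stroke→Sf1  (source Sf1 imposes f)
b1 stroke→J3  (J3 flow already set via bond 3)
b4 stroke→I1  (prefer integral on I1)
b0 stroke→J1  (only one effort-in slot at J1)
b2 stroke→J2  (only one effort-in slot at J2)

b0 stroke at J1
b1 stroke at J3
b2 stroke at J2
b3 stroke at Sf1
b4 stroke at I1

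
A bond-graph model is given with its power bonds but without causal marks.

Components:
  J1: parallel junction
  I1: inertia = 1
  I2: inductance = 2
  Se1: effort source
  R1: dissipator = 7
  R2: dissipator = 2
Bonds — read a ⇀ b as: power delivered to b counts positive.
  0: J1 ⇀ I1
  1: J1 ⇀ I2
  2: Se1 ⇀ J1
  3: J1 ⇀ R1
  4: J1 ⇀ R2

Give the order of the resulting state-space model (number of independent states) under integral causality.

#2 stroke→J1  (Se1: effort source, stroke at far end)
#0 stroke→I1  (J1 effort already set via bond 2)
#1 stroke→I2  (J1: bond 2 brought effort, rest push out)
#3 stroke→R1  (J1: bond 2 brought effort, rest push out)
#4 stroke→R2  (J1 effort already set via bond 2)

2  (I1, I2 all integral)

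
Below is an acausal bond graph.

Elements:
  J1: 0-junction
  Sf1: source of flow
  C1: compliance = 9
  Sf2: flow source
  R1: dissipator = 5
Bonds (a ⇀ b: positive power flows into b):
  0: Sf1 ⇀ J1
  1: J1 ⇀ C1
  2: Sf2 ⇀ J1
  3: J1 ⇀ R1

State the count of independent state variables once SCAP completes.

b0 stroke→Sf1  (Sf1: flow source, stroke at near end)
b2 stroke→Sf2  (source Sf2 imposes f)
b1 stroke→J1  (C1 outputs effort q/C1)
b3 stroke→R1  (J1: bond 1 brought effort, rest push out)

1  (C1 all integral)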